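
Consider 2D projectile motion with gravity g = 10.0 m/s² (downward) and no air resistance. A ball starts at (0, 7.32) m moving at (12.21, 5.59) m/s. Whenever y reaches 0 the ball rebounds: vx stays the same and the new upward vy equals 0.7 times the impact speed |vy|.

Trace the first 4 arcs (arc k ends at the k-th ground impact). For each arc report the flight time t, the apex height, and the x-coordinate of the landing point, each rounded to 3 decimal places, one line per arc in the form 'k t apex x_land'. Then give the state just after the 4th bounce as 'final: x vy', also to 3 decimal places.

Arc 1: start y=7.320, vy=5.590 → t=1.892, apex=8.882, x_land=23.099, impact vy=-13.328
  bounce: vy ← 0.7·13.328 = 9.330
Arc 2: start y=0.000, vy=9.330 → t=1.866, apex=4.352, x_land=45.883, impact vy=-9.330
  bounce: vy ← 0.7·9.330 = 6.531
Arc 3: start y=0.000, vy=6.531 → t=1.306, apex=2.133, x_land=61.832, impact vy=-6.531
  bounce: vy ← 0.7·6.531 = 4.572
Arc 4: start y=0.000, vy=4.572 → t=0.914, apex=1.045, x_land=72.996, impact vy=-4.572
  bounce: vy ← 0.7·4.572 = 3.200

1 1.892 8.882 23.099
2 1.866 4.352 45.883
3 1.306 2.133 61.832
4 0.914 1.045 72.996
final: 72.996 3.200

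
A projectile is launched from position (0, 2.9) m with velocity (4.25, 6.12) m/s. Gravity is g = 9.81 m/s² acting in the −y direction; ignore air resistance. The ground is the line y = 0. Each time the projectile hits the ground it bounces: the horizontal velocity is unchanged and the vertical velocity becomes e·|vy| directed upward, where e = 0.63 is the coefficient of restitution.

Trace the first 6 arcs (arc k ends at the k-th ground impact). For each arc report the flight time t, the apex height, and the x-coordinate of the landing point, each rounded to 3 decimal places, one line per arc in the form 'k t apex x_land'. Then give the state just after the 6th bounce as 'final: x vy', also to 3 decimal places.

Arc 1: start y=2.900, vy=6.120 → t=1.614, apex=4.809, x_land=6.860, impact vy=-9.714
  bounce: vy ← 0.63·9.714 = 6.120
Arc 2: start y=0.000, vy=6.120 → t=1.248, apex=1.909, x_land=12.162, impact vy=-6.120
  bounce: vy ← 0.63·6.120 = 3.855
Arc 3: start y=0.000, vy=3.855 → t=0.786, apex=0.758, x_land=15.502, impact vy=-3.855
  bounce: vy ← 0.63·3.855 = 2.429
Arc 4: start y=0.000, vy=2.429 → t=0.495, apex=0.301, x_land=17.607, impact vy=-2.429
  bounce: vy ← 0.63·2.429 = 1.530
Arc 5: start y=0.000, vy=1.530 → t=0.312, apex=0.119, x_land=18.933, impact vy=-1.530
  bounce: vy ← 0.63·1.530 = 0.964
Arc 6: start y=0.000, vy=0.964 → t=0.197, apex=0.047, x_land=19.768, impact vy=-0.964
  bounce: vy ← 0.63·0.964 = 0.607

1 1.614 4.809 6.860
2 1.248 1.909 12.162
3 0.786 0.758 15.502
4 0.495 0.301 17.607
5 0.312 0.119 18.933
6 0.197 0.047 19.768
final: 19.768 0.607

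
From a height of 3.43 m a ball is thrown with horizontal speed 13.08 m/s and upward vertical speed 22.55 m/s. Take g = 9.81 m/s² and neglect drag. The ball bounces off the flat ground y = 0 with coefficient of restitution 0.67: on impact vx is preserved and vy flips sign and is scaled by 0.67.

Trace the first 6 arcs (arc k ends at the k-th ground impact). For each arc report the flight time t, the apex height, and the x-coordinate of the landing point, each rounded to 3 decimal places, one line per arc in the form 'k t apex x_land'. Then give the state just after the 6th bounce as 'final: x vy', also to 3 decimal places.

1 4.745 29.348 62.061
2 3.278 13.174 104.934
3 2.196 5.914 133.658
4 1.471 2.655 152.904
5 0.986 1.192 165.798
6 0.660 0.535 174.437
final: 174.437 2.171

Arc 1: start y=3.430, vy=22.550 → t=4.745, apex=29.348, x_land=62.061, impact vy=-23.996
  bounce: vy ← 0.67·23.996 = 16.077
Arc 2: start y=0.000, vy=16.077 → t=3.278, apex=13.174, x_land=104.934, impact vy=-16.077
  bounce: vy ← 0.67·16.077 = 10.772
Arc 3: start y=0.000, vy=10.772 → t=2.196, apex=5.914, x_land=133.658, impact vy=-10.772
  bounce: vy ← 0.67·10.772 = 7.217
Arc 4: start y=0.000, vy=7.217 → t=1.471, apex=2.655, x_land=152.904, impact vy=-7.217
  bounce: vy ← 0.67·7.217 = 4.835
Arc 5: start y=0.000, vy=4.835 → t=0.986, apex=1.192, x_land=165.798, impact vy=-4.835
  bounce: vy ← 0.67·4.835 = 3.240
Arc 6: start y=0.000, vy=3.240 → t=0.660, apex=0.535, x_land=174.437, impact vy=-3.240
  bounce: vy ← 0.67·3.240 = 2.171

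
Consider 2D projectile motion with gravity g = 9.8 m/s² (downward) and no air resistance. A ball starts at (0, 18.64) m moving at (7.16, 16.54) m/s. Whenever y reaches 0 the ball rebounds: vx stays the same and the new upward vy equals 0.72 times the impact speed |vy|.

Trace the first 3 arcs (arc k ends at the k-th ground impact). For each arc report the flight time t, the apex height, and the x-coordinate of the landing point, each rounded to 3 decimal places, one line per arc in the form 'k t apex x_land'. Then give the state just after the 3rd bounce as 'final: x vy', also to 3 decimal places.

Arc 1: start y=18.640, vy=16.540 → t=4.267, apex=32.598, x_land=30.552, impact vy=-25.277
  bounce: vy ← 0.72·25.277 = 18.199
Arc 2: start y=0.000, vy=18.199 → t=3.714, apex=16.899, x_land=57.145, impact vy=-18.199
  bounce: vy ← 0.72·18.199 = 13.103
Arc 3: start y=0.000, vy=13.103 → t=2.674, apex=8.760, x_land=76.292, impact vy=-13.103
  bounce: vy ← 0.72·13.103 = 9.435

1 4.267 32.598 30.552
2 3.714 16.899 57.145
3 2.674 8.760 76.292
final: 76.292 9.435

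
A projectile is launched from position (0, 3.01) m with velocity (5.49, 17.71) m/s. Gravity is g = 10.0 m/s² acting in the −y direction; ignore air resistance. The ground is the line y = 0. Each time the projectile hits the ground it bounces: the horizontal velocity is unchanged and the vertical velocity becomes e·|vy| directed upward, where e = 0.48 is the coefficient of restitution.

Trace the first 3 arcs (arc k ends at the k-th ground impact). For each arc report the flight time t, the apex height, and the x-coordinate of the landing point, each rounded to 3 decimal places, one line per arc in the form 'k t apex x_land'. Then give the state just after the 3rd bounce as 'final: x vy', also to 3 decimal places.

1 3.705 18.692 20.338
2 1.856 4.307 30.528
3 0.891 0.992 35.419
final: 35.419 2.138

Arc 1: start y=3.010, vy=17.710 → t=3.705, apex=18.692, x_land=20.338, impact vy=-19.335
  bounce: vy ← 0.48·19.335 = 9.281
Arc 2: start y=0.000, vy=9.281 → t=1.856, apex=4.307, x_land=30.528, impact vy=-9.281
  bounce: vy ← 0.48·9.281 = 4.455
Arc 3: start y=0.000, vy=4.455 → t=0.891, apex=0.992, x_land=35.419, impact vy=-4.455
  bounce: vy ← 0.48·4.455 = 2.138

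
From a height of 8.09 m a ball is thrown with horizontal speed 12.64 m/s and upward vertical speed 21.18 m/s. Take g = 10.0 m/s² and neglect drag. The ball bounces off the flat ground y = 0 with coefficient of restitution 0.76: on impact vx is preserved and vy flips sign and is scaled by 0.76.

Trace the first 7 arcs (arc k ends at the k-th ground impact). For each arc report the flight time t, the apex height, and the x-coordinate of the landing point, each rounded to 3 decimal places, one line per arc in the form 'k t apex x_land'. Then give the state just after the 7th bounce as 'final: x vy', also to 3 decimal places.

1 4.589 30.520 58.000
2 3.755 17.628 105.467
3 2.854 10.182 141.543
4 2.169 5.881 168.960
5 1.648 3.397 189.797
6 1.253 1.962 205.633
7 0.952 1.133 217.668
final: 217.668 3.618

Arc 1: start y=8.090, vy=21.180 → t=4.589, apex=30.520, x_land=58.000, impact vy=-24.706
  bounce: vy ← 0.76·24.706 = 18.777
Arc 2: start y=0.000, vy=18.777 → t=3.755, apex=17.628, x_land=105.467, impact vy=-18.777
  bounce: vy ← 0.76·18.777 = 14.270
Arc 3: start y=0.000, vy=14.270 → t=2.854, apex=10.182, x_land=141.543, impact vy=-14.270
  bounce: vy ← 0.76·14.270 = 10.845
Arc 4: start y=0.000, vy=10.845 → t=2.169, apex=5.881, x_land=168.960, impact vy=-10.845
  bounce: vy ← 0.76·10.845 = 8.242
Arc 5: start y=0.000, vy=8.242 → t=1.648, apex=3.397, x_land=189.797, impact vy=-8.242
  bounce: vy ← 0.76·8.242 = 6.264
Arc 6: start y=0.000, vy=6.264 → t=1.253, apex=1.962, x_land=205.633, impact vy=-6.264
  bounce: vy ← 0.76·6.264 = 4.761
Arc 7: start y=0.000, vy=4.761 → t=0.952, apex=1.133, x_land=217.668, impact vy=-4.761
  bounce: vy ← 0.76·4.761 = 3.618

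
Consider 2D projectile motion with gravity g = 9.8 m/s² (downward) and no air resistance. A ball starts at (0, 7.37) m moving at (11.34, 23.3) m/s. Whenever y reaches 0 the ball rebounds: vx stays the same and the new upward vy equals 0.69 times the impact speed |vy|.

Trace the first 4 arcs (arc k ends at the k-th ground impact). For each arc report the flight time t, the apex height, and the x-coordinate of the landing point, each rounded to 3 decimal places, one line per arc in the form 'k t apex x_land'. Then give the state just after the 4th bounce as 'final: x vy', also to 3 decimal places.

Arc 1: start y=7.370, vy=23.300 → t=5.053, apex=35.068, x_land=57.298, impact vy=-26.217
  bounce: vy ← 0.69·26.217 = 18.090
Arc 2: start y=0.000, vy=18.090 → t=3.692, apex=16.696, x_land=99.164, impact vy=-18.090
  bounce: vy ← 0.69·18.090 = 12.482
Arc 3: start y=0.000, vy=12.482 → t=2.547, apex=7.949, x_land=128.051, impact vy=-12.482
  bounce: vy ← 0.69·12.482 = 8.613
Arc 4: start y=0.000, vy=8.613 → t=1.758, apex=3.785, x_land=147.983, impact vy=-8.613
  bounce: vy ← 0.69·8.613 = 5.943

1 5.053 35.068 57.298
2 3.692 16.696 99.164
3 2.547 7.949 128.051
4 1.758 3.785 147.983
final: 147.983 5.943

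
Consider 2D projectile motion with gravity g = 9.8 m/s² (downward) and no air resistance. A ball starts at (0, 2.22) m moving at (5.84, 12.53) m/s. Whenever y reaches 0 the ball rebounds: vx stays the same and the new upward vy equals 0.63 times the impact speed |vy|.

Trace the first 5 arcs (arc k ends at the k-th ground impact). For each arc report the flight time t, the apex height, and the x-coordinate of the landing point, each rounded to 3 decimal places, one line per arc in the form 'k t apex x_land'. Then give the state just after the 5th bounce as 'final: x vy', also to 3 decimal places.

1 2.723 10.230 15.905
2 1.821 4.060 26.538
3 1.147 1.612 33.236
4 0.723 0.640 37.456
5 0.455 0.254 40.114
final: 40.114 1.405

Arc 1: start y=2.220, vy=12.530 → t=2.723, apex=10.230, x_land=15.905, impact vy=-14.160
  bounce: vy ← 0.63·14.160 = 8.921
Arc 2: start y=0.000, vy=8.921 → t=1.821, apex=4.060, x_land=26.538, impact vy=-8.921
  bounce: vy ← 0.63·8.921 = 5.620
Arc 3: start y=0.000, vy=5.620 → t=1.147, apex=1.612, x_land=33.236, impact vy=-5.620
  bounce: vy ← 0.63·5.620 = 3.541
Arc 4: start y=0.000, vy=3.541 → t=0.723, apex=0.640, x_land=37.456, impact vy=-3.541
  bounce: vy ← 0.63·3.541 = 2.231
Arc 5: start y=0.000, vy=2.231 → t=0.455, apex=0.254, x_land=40.114, impact vy=-2.231
  bounce: vy ← 0.63·2.231 = 1.405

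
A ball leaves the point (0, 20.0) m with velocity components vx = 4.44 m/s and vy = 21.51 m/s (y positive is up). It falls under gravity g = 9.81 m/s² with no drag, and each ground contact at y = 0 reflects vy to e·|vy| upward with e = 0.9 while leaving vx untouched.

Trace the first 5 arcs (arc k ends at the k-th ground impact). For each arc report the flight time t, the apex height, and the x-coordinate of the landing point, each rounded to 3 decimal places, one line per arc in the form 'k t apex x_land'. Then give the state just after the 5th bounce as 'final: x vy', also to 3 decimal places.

Arc 1: start y=20.000, vy=21.510 → t=5.173, apex=43.582, x_land=22.970, impact vy=-29.242
  bounce: vy ← 0.9·29.242 = 26.318
Arc 2: start y=0.000, vy=26.318 → t=5.365, apex=35.301, x_land=46.793, impact vy=-26.318
  bounce: vy ← 0.9·26.318 = 23.686
Arc 3: start y=0.000, vy=23.686 → t=4.829, apex=28.594, x_land=68.233, impact vy=-23.686
  bounce: vy ← 0.9·23.686 = 21.317
Arc 4: start y=0.000, vy=21.317 → t=4.346, apex=23.161, x_land=87.530, impact vy=-21.317
  bounce: vy ← 0.9·21.317 = 19.186
Arc 5: start y=0.000, vy=19.186 → t=3.911, apex=18.761, x_land=104.896, impact vy=-19.186
  bounce: vy ← 0.9·19.186 = 17.267

1 5.173 43.582 22.970
2 5.365 35.301 46.793
3 4.829 28.594 68.233
4 4.346 23.161 87.530
5 3.911 18.761 104.896
final: 104.896 17.267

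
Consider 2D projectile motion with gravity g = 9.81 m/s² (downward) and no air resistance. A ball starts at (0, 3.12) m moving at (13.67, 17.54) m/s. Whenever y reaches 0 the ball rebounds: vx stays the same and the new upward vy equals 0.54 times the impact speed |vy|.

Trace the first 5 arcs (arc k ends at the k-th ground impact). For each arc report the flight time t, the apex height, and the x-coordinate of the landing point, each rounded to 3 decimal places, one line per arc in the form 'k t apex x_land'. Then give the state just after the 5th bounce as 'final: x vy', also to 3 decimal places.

Arc 1: start y=3.120, vy=17.540 → t=3.746, apex=18.801, x_land=51.205, impact vy=-19.206
  bounce: vy ← 0.54·19.206 = 10.371
Arc 2: start y=0.000, vy=10.371 → t=2.114, apex=5.482, x_land=80.108, impact vy=-10.371
  bounce: vy ← 0.54·10.371 = 5.600
Arc 3: start y=0.000, vy=5.600 → t=1.142, apex=1.599, x_land=95.717, impact vy=-5.600
  bounce: vy ← 0.54·5.600 = 3.024
Arc 4: start y=0.000, vy=3.024 → t=0.617, apex=0.466, x_land=104.145, impact vy=-3.024
  bounce: vy ← 0.54·3.024 = 1.633
Arc 5: start y=0.000, vy=1.633 → t=0.333, apex=0.136, x_land=108.696, impact vy=-1.633
  bounce: vy ← 0.54·1.633 = 0.882

1 3.746 18.801 51.205
2 2.114 5.482 80.108
3 1.142 1.599 95.717
4 0.617 0.466 104.145
5 0.333 0.136 108.696
final: 108.696 0.882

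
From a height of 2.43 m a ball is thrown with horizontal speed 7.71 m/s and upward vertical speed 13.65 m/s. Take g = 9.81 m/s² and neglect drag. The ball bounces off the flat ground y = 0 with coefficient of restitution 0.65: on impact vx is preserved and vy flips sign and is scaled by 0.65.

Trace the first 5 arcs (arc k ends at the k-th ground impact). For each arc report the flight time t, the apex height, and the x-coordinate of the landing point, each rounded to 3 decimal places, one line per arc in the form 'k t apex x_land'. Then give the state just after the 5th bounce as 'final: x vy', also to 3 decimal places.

1 2.951 11.927 22.750
2 2.027 5.039 38.380
3 1.318 2.129 48.539
4 0.856 0.899 55.142
5 0.557 0.380 59.434
final: 59.434 1.775

Arc 1: start y=2.430, vy=13.650 → t=2.951, apex=11.927, x_land=22.750, impact vy=-15.297
  bounce: vy ← 0.65·15.297 = 9.943
Arc 2: start y=0.000, vy=9.943 → t=2.027, apex=5.039, x_land=38.380, impact vy=-9.943
  bounce: vy ← 0.65·9.943 = 6.463
Arc 3: start y=0.000, vy=6.463 → t=1.318, apex=2.129, x_land=48.539, impact vy=-6.463
  bounce: vy ← 0.65·6.463 = 4.201
Arc 4: start y=0.000, vy=4.201 → t=0.856, apex=0.899, x_land=55.142, impact vy=-4.201
  bounce: vy ← 0.65·4.201 = 2.731
Arc 5: start y=0.000, vy=2.731 → t=0.557, apex=0.380, x_land=59.434, impact vy=-2.731
  bounce: vy ← 0.65·2.731 = 1.775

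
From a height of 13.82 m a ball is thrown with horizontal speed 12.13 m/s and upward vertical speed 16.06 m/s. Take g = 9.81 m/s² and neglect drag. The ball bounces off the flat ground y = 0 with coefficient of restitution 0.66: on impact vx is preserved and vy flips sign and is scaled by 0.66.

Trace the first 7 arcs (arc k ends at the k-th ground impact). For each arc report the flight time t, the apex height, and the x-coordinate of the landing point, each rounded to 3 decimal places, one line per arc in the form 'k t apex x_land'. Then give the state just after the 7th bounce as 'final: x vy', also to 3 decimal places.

1 3.982 26.966 48.299
2 3.095 11.746 85.842
3 2.043 5.117 110.620
4 1.348 2.229 126.973
5 0.890 0.971 137.767
6 0.587 0.423 144.890
7 0.388 0.184 149.592
final: 149.592 1.255

Arc 1: start y=13.820, vy=16.060 → t=3.982, apex=26.966, x_land=48.299, impact vy=-23.002
  bounce: vy ← 0.66·23.002 = 15.181
Arc 2: start y=0.000, vy=15.181 → t=3.095, apex=11.746, x_land=85.842, impact vy=-15.181
  bounce: vy ← 0.66·15.181 = 10.019
Arc 3: start y=0.000, vy=10.019 → t=2.043, apex=5.117, x_land=110.620, impact vy=-10.019
  bounce: vy ← 0.66·10.019 = 6.613
Arc 4: start y=0.000, vy=6.613 → t=1.348, apex=2.229, x_land=126.973, impact vy=-6.613
  bounce: vy ← 0.66·6.613 = 4.364
Arc 5: start y=0.000, vy=4.364 → t=0.890, apex=0.971, x_land=137.767, impact vy=-4.364
  bounce: vy ← 0.66·4.364 = 2.881
Arc 6: start y=0.000, vy=2.881 → t=0.587, apex=0.423, x_land=144.890, impact vy=-2.881
  bounce: vy ← 0.66·2.881 = 1.901
Arc 7: start y=0.000, vy=1.901 → t=0.388, apex=0.184, x_land=149.592, impact vy=-1.901
  bounce: vy ← 0.66·1.901 = 1.255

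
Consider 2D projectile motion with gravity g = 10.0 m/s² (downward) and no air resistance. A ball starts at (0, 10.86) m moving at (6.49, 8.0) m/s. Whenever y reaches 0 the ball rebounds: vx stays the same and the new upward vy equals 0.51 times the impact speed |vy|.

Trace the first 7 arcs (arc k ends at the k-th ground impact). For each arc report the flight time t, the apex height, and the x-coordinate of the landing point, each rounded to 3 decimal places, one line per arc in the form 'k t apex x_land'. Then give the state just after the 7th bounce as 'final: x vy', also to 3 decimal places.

Arc 1: start y=10.860, vy=8.000 → t=2.477, apex=14.060, x_land=16.075, impact vy=-16.769
  bounce: vy ← 0.51·16.769 = 8.552
Arc 2: start y=0.000, vy=8.552 → t=1.710, apex=3.657, x_land=27.176, impact vy=-8.552
  bounce: vy ← 0.51·8.552 = 4.362
Arc 3: start y=0.000, vy=4.362 → t=0.872, apex=0.951, x_land=32.837, impact vy=-4.362
  bounce: vy ← 0.51·4.362 = 2.224
Arc 4: start y=0.000, vy=2.224 → t=0.445, apex=0.247, x_land=35.725, impact vy=-2.224
  bounce: vy ← 0.51·2.224 = 1.134
Arc 5: start y=0.000, vy=1.134 → t=0.227, apex=0.064, x_land=37.197, impact vy=-1.134
  bounce: vy ← 0.51·1.134 = 0.579
Arc 6: start y=0.000, vy=0.579 → t=0.116, apex=0.017, x_land=37.948, impact vy=-0.579
  bounce: vy ← 0.51·0.579 = 0.295
Arc 7: start y=0.000, vy=0.295 → t=0.059, apex=0.004, x_land=38.331, impact vy=-0.295
  bounce: vy ← 0.51·0.295 = 0.150

1 2.477 14.060 16.075
2 1.710 3.657 27.176
3 0.872 0.951 32.837
4 0.445 0.247 35.725
5 0.227 0.064 37.197
6 0.116 0.017 37.948
7 0.059 0.004 38.331
final: 38.331 0.150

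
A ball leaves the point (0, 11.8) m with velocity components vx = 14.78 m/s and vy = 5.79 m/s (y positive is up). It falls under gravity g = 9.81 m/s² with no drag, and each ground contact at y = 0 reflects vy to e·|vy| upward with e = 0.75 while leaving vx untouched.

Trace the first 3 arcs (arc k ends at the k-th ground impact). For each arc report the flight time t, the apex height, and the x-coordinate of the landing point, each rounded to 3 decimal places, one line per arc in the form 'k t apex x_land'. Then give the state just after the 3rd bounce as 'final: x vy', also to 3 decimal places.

Arc 1: start y=11.800, vy=5.790 → t=2.250, apex=13.509, x_land=33.251, impact vy=-16.280
  bounce: vy ← 0.75·16.280 = 12.210
Arc 2: start y=0.000, vy=12.210 → t=2.489, apex=7.599, x_land=70.043, impact vy=-12.210
  bounce: vy ← 0.75·12.210 = 9.158
Arc 3: start y=0.000, vy=9.158 → t=1.867, apex=4.274, x_land=97.637, impact vy=-9.158
  bounce: vy ← 0.75·9.158 = 6.868

1 2.250 13.509 33.251
2 2.489 7.599 70.043
3 1.867 4.274 97.637
final: 97.637 6.868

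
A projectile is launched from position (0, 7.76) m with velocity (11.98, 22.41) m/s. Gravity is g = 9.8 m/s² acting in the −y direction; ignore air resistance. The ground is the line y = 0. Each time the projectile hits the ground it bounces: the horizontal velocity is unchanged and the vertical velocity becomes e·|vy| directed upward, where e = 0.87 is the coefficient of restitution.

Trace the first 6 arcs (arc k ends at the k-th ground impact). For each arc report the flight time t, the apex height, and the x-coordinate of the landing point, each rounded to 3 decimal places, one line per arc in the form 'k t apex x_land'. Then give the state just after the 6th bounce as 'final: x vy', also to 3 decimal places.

Arc 1: start y=7.760, vy=22.410 → t=4.897, apex=33.383, x_land=58.665, impact vy=-25.579
  bounce: vy ← 0.87·25.579 = 22.254
Arc 2: start y=0.000, vy=22.254 → t=4.542, apex=25.267, x_land=113.073, impact vy=-22.254
  bounce: vy ← 0.87·22.254 = 19.361
Arc 3: start y=0.000, vy=19.361 → t=3.951, apex=19.125, x_land=160.409, impact vy=-19.361
  bounce: vy ← 0.87·19.361 = 16.844
Arc 4: start y=0.000, vy=16.844 → t=3.438, apex=14.476, x_land=201.591, impact vy=-16.844
  bounce: vy ← 0.87·16.844 = 14.654
Arc 5: start y=0.000, vy=14.654 → t=2.991, apex=10.957, x_land=237.420, impact vy=-14.654
  bounce: vy ← 0.87·14.654 = 12.749
Arc 6: start y=0.000, vy=12.749 → t=2.602, apex=8.293, x_land=268.590, impact vy=-12.749
  bounce: vy ← 0.87·12.749 = 11.092

1 4.897 33.383 58.665
2 4.542 25.267 113.073
3 3.951 19.125 160.409
4 3.438 14.476 201.591
5 2.991 10.957 237.420
6 2.602 8.293 268.590
final: 268.590 11.092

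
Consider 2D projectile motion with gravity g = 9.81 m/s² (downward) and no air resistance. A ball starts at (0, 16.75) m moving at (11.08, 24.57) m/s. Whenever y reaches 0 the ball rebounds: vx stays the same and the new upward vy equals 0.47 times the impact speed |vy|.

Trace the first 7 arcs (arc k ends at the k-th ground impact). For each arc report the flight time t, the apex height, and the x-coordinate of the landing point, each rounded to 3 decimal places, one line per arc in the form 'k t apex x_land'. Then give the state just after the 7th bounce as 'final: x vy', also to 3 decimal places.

1 5.617 47.519 62.238
2 2.926 10.497 94.655
3 1.375 2.319 109.892
4 0.646 0.512 117.053
5 0.304 0.113 120.418
6 0.143 0.025 122.000
7 0.067 0.006 122.744
final: 122.744 0.155

Arc 1: start y=16.750, vy=24.570 → t=5.617, apex=47.519, x_land=62.238, impact vy=-30.534
  bounce: vy ← 0.47·30.534 = 14.351
Arc 2: start y=0.000, vy=14.351 → t=2.926, apex=10.497, x_land=94.655, impact vy=-14.351
  bounce: vy ← 0.47·14.351 = 6.745
Arc 3: start y=0.000, vy=6.745 → t=1.375, apex=2.319, x_land=109.892, impact vy=-6.745
  bounce: vy ← 0.47·6.745 = 3.170
Arc 4: start y=0.000, vy=3.170 → t=0.646, apex=0.512, x_land=117.053, impact vy=-3.170
  bounce: vy ← 0.47·3.170 = 1.490
Arc 5: start y=0.000, vy=1.490 → t=0.304, apex=0.113, x_land=120.418, impact vy=-1.490
  bounce: vy ← 0.47·1.490 = 0.700
Arc 6: start y=0.000, vy=0.700 → t=0.143, apex=0.025, x_land=122.000, impact vy=-0.700
  bounce: vy ← 0.47·0.700 = 0.329
Arc 7: start y=0.000, vy=0.329 → t=0.067, apex=0.006, x_land=122.744, impact vy=-0.329
  bounce: vy ← 0.47·0.329 = 0.155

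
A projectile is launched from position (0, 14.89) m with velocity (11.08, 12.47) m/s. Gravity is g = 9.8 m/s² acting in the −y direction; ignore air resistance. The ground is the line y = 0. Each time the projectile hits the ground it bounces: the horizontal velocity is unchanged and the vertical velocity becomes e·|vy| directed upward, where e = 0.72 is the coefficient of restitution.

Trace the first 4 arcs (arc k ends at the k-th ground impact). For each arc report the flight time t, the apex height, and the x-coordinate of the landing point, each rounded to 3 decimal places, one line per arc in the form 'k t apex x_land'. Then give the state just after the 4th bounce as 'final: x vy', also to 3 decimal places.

Arc 1: start y=14.890, vy=12.470 → t=3.431, apex=22.824, x_land=38.012, impact vy=-21.151
  bounce: vy ← 0.72·21.151 = 15.228
Arc 2: start y=0.000, vy=15.228 → t=3.108, apex=11.832, x_land=72.447, impact vy=-15.228
  bounce: vy ← 0.72·15.228 = 10.964
Arc 3: start y=0.000, vy=10.964 → t=2.238, apex=6.134, x_land=97.240, impact vy=-10.964
  bounce: vy ← 0.72·10.964 = 7.894
Arc 4: start y=0.000, vy=7.894 → t=1.611, apex=3.180, x_land=115.091, impact vy=-7.894
  bounce: vy ← 0.72·7.894 = 5.684

1 3.431 22.824 38.012
2 3.108 11.832 72.447
3 2.238 6.134 97.240
4 1.611 3.180 115.091
final: 115.091 5.684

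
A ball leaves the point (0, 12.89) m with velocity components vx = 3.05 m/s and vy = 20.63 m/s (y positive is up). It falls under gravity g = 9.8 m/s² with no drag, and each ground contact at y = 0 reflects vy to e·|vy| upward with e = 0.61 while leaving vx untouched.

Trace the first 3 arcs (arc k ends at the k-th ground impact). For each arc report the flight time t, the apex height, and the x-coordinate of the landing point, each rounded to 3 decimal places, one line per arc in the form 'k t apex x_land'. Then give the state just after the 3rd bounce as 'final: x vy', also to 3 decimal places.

1 4.763 34.604 14.526
2 3.242 12.876 24.414
3 1.978 4.791 30.446
final: 30.446 5.911

Arc 1: start y=12.890, vy=20.630 → t=4.763, apex=34.604, x_land=14.526, impact vy=-26.043
  bounce: vy ← 0.61·26.043 = 15.886
Arc 2: start y=0.000, vy=15.886 → t=3.242, apex=12.876, x_land=24.414, impact vy=-15.886
  bounce: vy ← 0.61·15.886 = 9.691
Arc 3: start y=0.000, vy=9.691 → t=1.978, apex=4.791, x_land=30.446, impact vy=-9.691
  bounce: vy ← 0.61·9.691 = 5.911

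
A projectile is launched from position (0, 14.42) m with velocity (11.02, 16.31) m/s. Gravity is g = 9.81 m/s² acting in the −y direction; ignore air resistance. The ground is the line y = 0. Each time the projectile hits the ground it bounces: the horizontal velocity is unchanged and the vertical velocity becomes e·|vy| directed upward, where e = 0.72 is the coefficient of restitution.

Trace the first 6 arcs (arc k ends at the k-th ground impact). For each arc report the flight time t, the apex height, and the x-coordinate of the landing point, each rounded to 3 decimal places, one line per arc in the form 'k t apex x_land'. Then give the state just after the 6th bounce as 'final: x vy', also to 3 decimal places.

Arc 1: start y=14.420, vy=16.310 → t=4.051, apex=27.978, x_land=44.641, impact vy=-23.429
  bounce: vy ← 0.72·23.429 = 16.869
Arc 2: start y=0.000, vy=16.869 → t=3.439, apex=14.504, x_land=82.541, impact vy=-16.869
  bounce: vy ← 0.72·16.869 = 12.146
Arc 3: start y=0.000, vy=12.146 → t=2.476, apex=7.519, x_land=109.829, impact vy=-12.146
  bounce: vy ← 0.72·12.146 = 8.745
Arc 4: start y=0.000, vy=8.745 → t=1.783, apex=3.898, x_land=129.476, impact vy=-8.745
  bounce: vy ← 0.72·8.745 = 6.296
Arc 5: start y=0.000, vy=6.296 → t=1.284, apex=2.021, x_land=143.622, impact vy=-6.296
  bounce: vy ← 0.72·6.296 = 4.533
Arc 6: start y=0.000, vy=4.533 → t=0.924, apex=1.047, x_land=153.807, impact vy=-4.533
  bounce: vy ← 0.72·4.533 = 3.264

1 4.051 27.978 44.641
2 3.439 14.504 82.541
3 2.476 7.519 109.829
4 1.783 3.898 129.476
5 1.284 2.021 143.622
6 0.924 1.047 153.807
final: 153.807 3.264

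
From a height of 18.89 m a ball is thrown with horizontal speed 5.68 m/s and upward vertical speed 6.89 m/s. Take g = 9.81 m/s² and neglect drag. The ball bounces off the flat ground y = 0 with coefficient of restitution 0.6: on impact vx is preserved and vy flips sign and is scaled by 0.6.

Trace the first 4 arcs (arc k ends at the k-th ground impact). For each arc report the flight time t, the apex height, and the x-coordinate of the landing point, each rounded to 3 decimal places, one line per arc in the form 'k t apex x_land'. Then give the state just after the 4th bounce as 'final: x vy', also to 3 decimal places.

Arc 1: start y=18.890, vy=6.890 → t=2.787, apex=21.310, x_land=15.828, impact vy=-20.447
  bounce: vy ← 0.6·20.447 = 12.268
Arc 2: start y=0.000, vy=12.268 → t=2.501, apex=7.671, x_land=30.035, impact vy=-12.268
  bounce: vy ← 0.6·12.268 = 7.361
Arc 3: start y=0.000, vy=7.361 → t=1.501, apex=2.762, x_land=38.559, impact vy=-7.361
  bounce: vy ← 0.6·7.361 = 4.417
Arc 4: start y=0.000, vy=4.417 → t=0.900, apex=0.994, x_land=43.674, impact vy=-4.417
  bounce: vy ← 0.6·4.417 = 2.650

1 2.787 21.310 15.828
2 2.501 7.671 30.035
3 1.501 2.762 38.559
4 0.900 0.994 43.674
final: 43.674 2.650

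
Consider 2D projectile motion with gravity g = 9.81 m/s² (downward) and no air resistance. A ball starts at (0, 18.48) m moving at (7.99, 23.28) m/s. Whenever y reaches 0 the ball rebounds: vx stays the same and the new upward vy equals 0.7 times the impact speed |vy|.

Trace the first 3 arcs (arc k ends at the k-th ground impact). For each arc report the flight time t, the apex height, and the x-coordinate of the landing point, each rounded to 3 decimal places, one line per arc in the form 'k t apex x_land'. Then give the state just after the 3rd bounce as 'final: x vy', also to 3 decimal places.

1 5.439 46.103 43.457
2 4.292 22.590 77.751
3 3.004 11.069 101.757
final: 101.757 10.316

Arc 1: start y=18.480, vy=23.280 → t=5.439, apex=46.103, x_land=43.457, impact vy=-30.076
  bounce: vy ← 0.7·30.076 = 21.053
Arc 2: start y=0.000, vy=21.053 → t=4.292, apex=22.590, x_land=77.751, impact vy=-21.053
  bounce: vy ← 0.7·21.053 = 14.737
Arc 3: start y=0.000, vy=14.737 → t=3.004, apex=11.069, x_land=101.757, impact vy=-14.737
  bounce: vy ← 0.7·14.737 = 10.316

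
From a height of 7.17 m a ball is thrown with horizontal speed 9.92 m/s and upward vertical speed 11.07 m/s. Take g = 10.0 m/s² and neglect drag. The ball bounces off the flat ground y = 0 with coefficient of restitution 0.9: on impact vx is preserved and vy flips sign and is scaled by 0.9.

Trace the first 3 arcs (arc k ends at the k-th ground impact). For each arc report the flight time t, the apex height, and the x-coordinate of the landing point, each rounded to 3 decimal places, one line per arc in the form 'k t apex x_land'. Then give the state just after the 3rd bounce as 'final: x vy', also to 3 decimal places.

Arc 1: start y=7.170, vy=11.070 → t=2.738, apex=13.297, x_land=27.159, impact vy=-16.308
  bounce: vy ← 0.9·16.308 = 14.677
Arc 2: start y=0.000, vy=14.677 → t=2.935, apex=10.771, x_land=56.278, impact vy=-14.677
  bounce: vy ← 0.9·14.677 = 13.209
Arc 3: start y=0.000, vy=13.209 → t=2.642, apex=8.724, x_land=82.485, impact vy=-13.209
  bounce: vy ← 0.9·13.209 = 11.888

1 2.738 13.297 27.159
2 2.935 10.771 56.278
3 2.642 8.724 82.485
final: 82.485 11.888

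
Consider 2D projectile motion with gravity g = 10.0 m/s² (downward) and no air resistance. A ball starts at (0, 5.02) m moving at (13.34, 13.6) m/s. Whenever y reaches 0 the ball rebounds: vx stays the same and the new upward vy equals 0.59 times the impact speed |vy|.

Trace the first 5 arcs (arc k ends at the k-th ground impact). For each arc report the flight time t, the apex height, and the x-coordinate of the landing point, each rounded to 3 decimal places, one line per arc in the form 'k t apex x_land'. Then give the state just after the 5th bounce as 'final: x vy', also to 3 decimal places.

Arc 1: start y=5.020, vy=13.600 → t=3.049, apex=14.268, x_land=40.677, impact vy=-16.893
  bounce: vy ← 0.59·16.893 = 9.967
Arc 2: start y=0.000, vy=9.967 → t=1.993, apex=4.967, x_land=67.268, impact vy=-9.967
  bounce: vy ← 0.59·9.967 = 5.880
Arc 3: start y=0.000, vy=5.880 → t=1.176, apex=1.729, x_land=82.957, impact vy=-5.880
  bounce: vy ← 0.59·5.880 = 3.469
Arc 4: start y=0.000, vy=3.469 → t=0.694, apex=0.602, x_land=92.213, impact vy=-3.469
  bounce: vy ← 0.59·3.469 = 2.047
Arc 5: start y=0.000, vy=2.047 → t=0.409, apex=0.209, x_land=97.674, impact vy=-2.047
  bounce: vy ← 0.59·2.047 = 1.208

1 3.049 14.268 40.677
2 1.993 4.967 67.268
3 1.176 1.729 82.957
4 0.694 0.602 92.213
5 0.409 0.209 97.674
final: 97.674 1.208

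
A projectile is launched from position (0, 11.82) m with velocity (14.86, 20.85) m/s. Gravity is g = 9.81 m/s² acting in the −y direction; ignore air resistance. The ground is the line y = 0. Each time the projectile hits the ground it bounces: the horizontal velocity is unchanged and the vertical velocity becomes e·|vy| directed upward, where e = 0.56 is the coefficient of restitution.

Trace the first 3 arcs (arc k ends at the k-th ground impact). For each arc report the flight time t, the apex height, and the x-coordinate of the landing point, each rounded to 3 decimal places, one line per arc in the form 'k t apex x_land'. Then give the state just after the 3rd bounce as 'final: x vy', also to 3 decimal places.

Arc 1: start y=11.820, vy=20.850 → t=4.757, apex=33.977, x_land=70.694, impact vy=-25.819
  bounce: vy ← 0.56·25.819 = 14.459
Arc 2: start y=0.000, vy=14.459 → t=2.948, apex=10.655, x_land=114.497, impact vy=-14.459
  bounce: vy ← 0.56·14.459 = 8.097
Arc 3: start y=0.000, vy=8.097 → t=1.651, apex=3.341, x_land=139.027, impact vy=-8.097
  bounce: vy ← 0.56·8.097 = 4.534

1 4.757 33.977 70.694
2 2.948 10.655 114.497
3 1.651 3.341 139.027
final: 139.027 4.534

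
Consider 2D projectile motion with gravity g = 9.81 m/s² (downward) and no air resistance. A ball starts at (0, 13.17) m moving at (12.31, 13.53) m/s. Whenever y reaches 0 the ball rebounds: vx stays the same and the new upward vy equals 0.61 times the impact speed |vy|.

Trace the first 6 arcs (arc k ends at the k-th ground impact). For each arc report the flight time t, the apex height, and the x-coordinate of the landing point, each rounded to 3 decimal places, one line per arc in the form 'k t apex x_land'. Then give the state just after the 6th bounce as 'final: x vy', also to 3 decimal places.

1 3.521 22.500 43.343
2 2.613 8.372 75.509
3 1.594 3.115 95.130
4 0.972 1.159 107.099
5 0.593 0.431 114.400
6 0.362 0.161 118.854
final: 118.854 1.082

Arc 1: start y=13.170, vy=13.530 → t=3.521, apex=22.500, x_land=43.343, impact vy=-21.011
  bounce: vy ← 0.61·21.011 = 12.817
Arc 2: start y=0.000, vy=12.817 → t=2.613, apex=8.372, x_land=75.509, impact vy=-12.817
  bounce: vy ← 0.61·12.817 = 7.818
Arc 3: start y=0.000, vy=7.818 → t=1.594, apex=3.115, x_land=95.130, impact vy=-7.818
  bounce: vy ← 0.61·7.818 = 4.769
Arc 4: start y=0.000, vy=4.769 → t=0.972, apex=1.159, x_land=107.099, impact vy=-4.769
  bounce: vy ← 0.61·4.769 = 2.909
Arc 5: start y=0.000, vy=2.909 → t=0.593, apex=0.431, x_land=114.400, impact vy=-2.909
  bounce: vy ← 0.61·2.909 = 1.775
Arc 6: start y=0.000, vy=1.775 → t=0.362, apex=0.161, x_land=118.854, impact vy=-1.775
  bounce: vy ← 0.61·1.775 = 1.082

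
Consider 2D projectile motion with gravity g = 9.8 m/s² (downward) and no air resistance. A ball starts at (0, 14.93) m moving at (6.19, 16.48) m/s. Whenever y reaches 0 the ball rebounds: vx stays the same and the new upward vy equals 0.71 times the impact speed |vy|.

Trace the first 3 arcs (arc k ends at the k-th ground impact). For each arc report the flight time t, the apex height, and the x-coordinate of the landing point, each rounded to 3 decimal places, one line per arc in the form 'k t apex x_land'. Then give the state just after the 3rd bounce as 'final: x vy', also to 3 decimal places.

Arc 1: start y=14.930, vy=16.480 → t=4.105, apex=28.787, x_land=25.413, impact vy=-23.753
  bounce: vy ← 0.71·23.753 = 16.865
Arc 2: start y=0.000, vy=16.865 → t=3.442, apex=14.511, x_land=46.717, impact vy=-16.865
  bounce: vy ← 0.71·16.865 = 11.974
Arc 3: start y=0.000, vy=11.974 → t=2.444, apex=7.315, x_land=61.844, impact vy=-11.974
  bounce: vy ← 0.71·11.974 = 8.502

1 4.105 28.787 25.413
2 3.442 14.511 46.717
3 2.444 7.315 61.844
final: 61.844 8.502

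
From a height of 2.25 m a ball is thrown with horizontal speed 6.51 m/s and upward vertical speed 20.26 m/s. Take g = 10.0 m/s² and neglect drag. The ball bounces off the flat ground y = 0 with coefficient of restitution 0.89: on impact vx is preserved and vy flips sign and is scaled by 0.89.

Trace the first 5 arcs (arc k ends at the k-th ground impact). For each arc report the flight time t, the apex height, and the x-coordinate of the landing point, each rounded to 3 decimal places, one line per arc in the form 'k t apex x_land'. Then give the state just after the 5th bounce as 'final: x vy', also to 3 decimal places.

Arc 1: start y=2.250, vy=20.260 → t=4.160, apex=22.773, x_land=27.083, impact vy=-21.342
  bounce: vy ← 0.89·21.342 = 18.994
Arc 2: start y=0.000, vy=18.994 → t=3.799, apex=18.039, x_land=51.813, impact vy=-18.994
  bounce: vy ← 0.89·18.994 = 16.905
Arc 3: start y=0.000, vy=16.905 → t=3.381, apex=14.289, x_land=73.823, impact vy=-16.905
  bounce: vy ← 0.89·16.905 = 15.045
Arc 4: start y=0.000, vy=15.045 → t=3.009, apex=11.318, x_land=93.412, impact vy=-15.045
  bounce: vy ← 0.89·15.045 = 13.390
Arc 5: start y=0.000, vy=13.390 → t=2.678, apex=8.965, x_land=110.846, impact vy=-13.390
  bounce: vy ← 0.89·13.390 = 11.917

1 4.160 22.773 27.083
2 3.799 18.039 51.813
3 3.381 14.289 73.823
4 3.009 11.318 93.412
5 2.678 8.965 110.846
final: 110.846 11.917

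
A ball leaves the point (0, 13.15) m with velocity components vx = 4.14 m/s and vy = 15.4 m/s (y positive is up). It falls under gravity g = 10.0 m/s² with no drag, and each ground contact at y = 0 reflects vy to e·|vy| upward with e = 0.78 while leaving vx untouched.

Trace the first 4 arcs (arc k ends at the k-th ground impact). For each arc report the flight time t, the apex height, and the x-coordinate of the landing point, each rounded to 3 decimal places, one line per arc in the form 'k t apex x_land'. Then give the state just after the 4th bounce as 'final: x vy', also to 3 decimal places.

Arc 1: start y=13.150, vy=15.400 → t=3.776, apex=25.008, x_land=15.634, impact vy=-22.364
  bounce: vy ← 0.78·22.364 = 17.444
Arc 2: start y=0.000, vy=17.444 → t=3.489, apex=15.215, x_land=30.078, impact vy=-17.444
  bounce: vy ← 0.78·17.444 = 13.606
Arc 3: start y=0.000, vy=13.606 → t=2.721, apex=9.257, x_land=41.344, impact vy=-13.606
  bounce: vy ← 0.78·13.606 = 10.613
Arc 4: start y=0.000, vy=10.613 → t=2.123, apex=5.632, x_land=50.132, impact vy=-10.613
  bounce: vy ← 0.78·10.613 = 8.278

1 3.776 25.008 15.634
2 3.489 15.215 30.078
3 2.721 9.257 41.344
4 2.123 5.632 50.132
final: 50.132 8.278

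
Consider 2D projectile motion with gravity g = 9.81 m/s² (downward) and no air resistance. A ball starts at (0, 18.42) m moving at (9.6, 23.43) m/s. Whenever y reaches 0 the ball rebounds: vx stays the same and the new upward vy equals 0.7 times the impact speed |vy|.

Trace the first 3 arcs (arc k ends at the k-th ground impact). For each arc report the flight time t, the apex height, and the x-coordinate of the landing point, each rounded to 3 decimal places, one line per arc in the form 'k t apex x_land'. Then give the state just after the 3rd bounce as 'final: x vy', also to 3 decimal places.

Arc 1: start y=18.420, vy=23.430 → t=5.464, apex=46.400, x_land=52.455, impact vy=-30.172
  bounce: vy ← 0.7·30.172 = 21.121
Arc 2: start y=0.000, vy=21.121 → t=4.306, apex=22.736, x_land=93.792, impact vy=-21.121
  bounce: vy ← 0.7·21.121 = 14.784
Arc 3: start y=0.000, vy=14.784 → t=3.014, apex=11.141, x_land=122.728, impact vy=-14.784
  bounce: vy ← 0.7·14.784 = 10.349

1 5.464 46.400 52.455
2 4.306 22.736 93.792
3 3.014 11.141 122.728
final: 122.728 10.349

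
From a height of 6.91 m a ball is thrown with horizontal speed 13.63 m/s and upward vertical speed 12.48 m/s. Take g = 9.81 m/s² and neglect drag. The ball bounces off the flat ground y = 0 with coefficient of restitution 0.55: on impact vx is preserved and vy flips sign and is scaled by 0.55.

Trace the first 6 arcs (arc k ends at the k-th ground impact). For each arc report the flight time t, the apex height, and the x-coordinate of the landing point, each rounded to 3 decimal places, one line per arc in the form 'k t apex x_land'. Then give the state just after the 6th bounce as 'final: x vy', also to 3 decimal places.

1 3.012 14.848 41.054
2 1.914 4.492 67.140
3 1.053 1.359 81.488
4 0.579 0.411 89.379
5 0.318 0.124 93.719
6 0.175 0.038 96.106
final: 96.106 0.472

Arc 1: start y=6.910, vy=12.480 → t=3.012, apex=14.848, x_land=41.054, impact vy=-17.068
  bounce: vy ← 0.55·17.068 = 9.388
Arc 2: start y=0.000, vy=9.388 → t=1.914, apex=4.492, x_land=67.140, impact vy=-9.388
  bounce: vy ← 0.55·9.388 = 5.163
Arc 3: start y=0.000, vy=5.163 → t=1.053, apex=1.359, x_land=81.488, impact vy=-5.163
  bounce: vy ← 0.55·5.163 = 2.840
Arc 4: start y=0.000, vy=2.840 → t=0.579, apex=0.411, x_land=89.379, impact vy=-2.840
  bounce: vy ← 0.55·2.840 = 1.562
Arc 5: start y=0.000, vy=1.562 → t=0.318, apex=0.124, x_land=93.719, impact vy=-1.562
  bounce: vy ← 0.55·1.562 = 0.859
Arc 6: start y=0.000, vy=0.859 → t=0.175, apex=0.038, x_land=96.106, impact vy=-0.859
  bounce: vy ← 0.55·0.859 = 0.472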